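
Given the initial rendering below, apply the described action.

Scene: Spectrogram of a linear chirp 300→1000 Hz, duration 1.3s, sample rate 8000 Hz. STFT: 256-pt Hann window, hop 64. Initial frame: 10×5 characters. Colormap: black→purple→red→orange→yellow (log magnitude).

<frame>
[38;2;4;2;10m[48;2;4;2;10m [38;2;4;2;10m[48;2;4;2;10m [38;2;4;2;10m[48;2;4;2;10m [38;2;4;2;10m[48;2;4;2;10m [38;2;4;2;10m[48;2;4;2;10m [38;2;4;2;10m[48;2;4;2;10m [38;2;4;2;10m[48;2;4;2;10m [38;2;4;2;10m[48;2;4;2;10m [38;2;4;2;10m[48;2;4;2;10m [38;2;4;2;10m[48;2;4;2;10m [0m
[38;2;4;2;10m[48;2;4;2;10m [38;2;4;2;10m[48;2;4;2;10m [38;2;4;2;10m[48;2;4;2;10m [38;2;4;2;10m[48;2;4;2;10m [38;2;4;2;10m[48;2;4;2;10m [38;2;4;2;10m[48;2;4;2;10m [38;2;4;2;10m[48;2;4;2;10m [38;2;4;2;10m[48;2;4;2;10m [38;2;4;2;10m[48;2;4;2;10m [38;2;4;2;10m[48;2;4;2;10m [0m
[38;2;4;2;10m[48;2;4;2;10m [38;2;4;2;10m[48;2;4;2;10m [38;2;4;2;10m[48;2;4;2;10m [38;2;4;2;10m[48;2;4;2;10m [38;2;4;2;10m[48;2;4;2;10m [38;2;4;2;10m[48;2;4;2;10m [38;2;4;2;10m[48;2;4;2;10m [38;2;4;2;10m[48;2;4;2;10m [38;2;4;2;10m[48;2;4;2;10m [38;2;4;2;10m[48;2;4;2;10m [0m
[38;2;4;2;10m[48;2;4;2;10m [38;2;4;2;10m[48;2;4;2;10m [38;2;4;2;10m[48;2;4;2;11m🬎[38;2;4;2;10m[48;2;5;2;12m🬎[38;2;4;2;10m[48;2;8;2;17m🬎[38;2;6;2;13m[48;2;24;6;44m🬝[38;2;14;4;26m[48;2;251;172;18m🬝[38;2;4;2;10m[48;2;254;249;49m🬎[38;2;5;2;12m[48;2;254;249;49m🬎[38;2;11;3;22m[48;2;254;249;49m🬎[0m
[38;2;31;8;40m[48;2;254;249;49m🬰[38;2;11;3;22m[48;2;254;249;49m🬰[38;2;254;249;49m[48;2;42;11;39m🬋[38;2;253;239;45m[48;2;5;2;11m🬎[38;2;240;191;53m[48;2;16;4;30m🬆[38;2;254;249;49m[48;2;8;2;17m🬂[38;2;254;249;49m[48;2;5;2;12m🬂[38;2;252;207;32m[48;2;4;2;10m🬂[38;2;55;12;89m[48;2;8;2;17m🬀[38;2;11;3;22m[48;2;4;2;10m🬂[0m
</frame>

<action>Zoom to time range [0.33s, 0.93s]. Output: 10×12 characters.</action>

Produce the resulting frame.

<frame>
[38;2;4;2;10m[48;2;4;2;10m [38;2;4;2;10m[48;2;4;2;10m [38;2;4;2;10m[48;2;4;2;10m [38;2;4;2;10m[48;2;4;2;10m [38;2;4;2;10m[48;2;4;2;10m [38;2;4;2;10m[48;2;4;2;10m [38;2;4;2;10m[48;2;4;2;10m [38;2;4;2;10m[48;2;4;2;10m [38;2;4;2;10m[48;2;4;2;10m [38;2;4;2;10m[48;2;4;2;10m [0m
[38;2;4;2;10m[48;2;4;2;10m [38;2;4;2;10m[48;2;4;2;10m [38;2;4;2;10m[48;2;4;2;10m [38;2;4;2;10m[48;2;4;2;10m [38;2;4;2;10m[48;2;4;2;10m [38;2;4;2;10m[48;2;4;2;10m [38;2;4;2;10m[48;2;4;2;10m [38;2;4;2;10m[48;2;4;2;10m [38;2;4;2;10m[48;2;4;2;10m [38;2;4;2;10m[48;2;4;2;10m [0m
[38;2;4;2;10m[48;2;4;2;10m [38;2;4;2;10m[48;2;4;2;10m [38;2;4;2;10m[48;2;4;2;10m [38;2;4;2;10m[48;2;4;2;10m [38;2;4;2;10m[48;2;4;2;10m [38;2;4;2;10m[48;2;4;2;10m [38;2;4;2;10m[48;2;4;2;10m [38;2;4;2;10m[48;2;4;2;10m [38;2;4;2;10m[48;2;4;2;10m [38;2;4;2;10m[48;2;4;2;10m [0m
[38;2;4;2;10m[48;2;4;2;10m [38;2;4;2;10m[48;2;4;2;10m [38;2;4;2;10m[48;2;4;2;10m [38;2;4;2;10m[48;2;4;2;10m [38;2;4;2;10m[48;2;4;2;10m [38;2;4;2;10m[48;2;4;2;10m [38;2;4;2;10m[48;2;4;2;10m [38;2;4;2;10m[48;2;4;2;10m [38;2;4;2;10m[48;2;4;2;10m [38;2;4;2;10m[48;2;4;2;10m [0m
[38;2;4;2;10m[48;2;4;2;10m [38;2;4;2;10m[48;2;4;2;10m [38;2;4;2;10m[48;2;4;2;10m [38;2;4;2;10m[48;2;4;2;10m [38;2;4;2;10m[48;2;4;2;10m [38;2;4;2;10m[48;2;4;2;10m [38;2;4;2;10m[48;2;4;2;10m [38;2;4;2;10m[48;2;4;2;10m [38;2;4;2;10m[48;2;4;2;10m [38;2;4;2;10m[48;2;4;2;10m [0m
[38;2;4;2;10m[48;2;4;2;10m [38;2;4;2;10m[48;2;4;2;10m [38;2;4;2;10m[48;2;4;2;10m [38;2;4;2;10m[48;2;4;2;10m [38;2;4;2;10m[48;2;4;2;10m [38;2;4;2;10m[48;2;4;2;10m [38;2;4;2;10m[48;2;4;2;10m [38;2;4;2;10m[48;2;4;2;10m [38;2;4;2;10m[48;2;4;2;10m [38;2;4;2;10m[48;2;4;2;10m [0m
[38;2;4;2;10m[48;2;4;2;10m [38;2;4;2;10m[48;2;4;2;10m [38;2;4;2;10m[48;2;4;2;10m [38;2;4;2;10m[48;2;4;2;10m [38;2;4;2;10m[48;2;4;2;10m [38;2;4;2;10m[48;2;4;2;10m [38;2;4;2;10m[48;2;4;2;10m [38;2;4;2;10m[48;2;4;2;10m [38;2;4;2;10m[48;2;4;2;10m [38;2;4;2;10m[48;2;4;2;10m [0m
[38;2;4;2;10m[48;2;4;2;10m [38;2;4;2;10m[48;2;4;2;10m [38;2;4;2;10m[48;2;4;2;10m [38;2;4;2;10m[48;2;4;2;10m [38;2;4;2;10m[48;2;4;2;10m [38;2;4;2;10m[48;2;4;2;10m [38;2;4;2;10m[48;2;4;2;10m [38;2;4;2;10m[48;2;4;2;10m [38;2;4;2;10m[48;2;4;2;10m [38;2;4;2;10m[48;2;4;2;10m [0m
[38;2;4;2;10m[48;2;4;2;10m [38;2;4;2;10m[48;2;4;2;10m [38;2;4;2;10m[48;2;4;2;10m [38;2;4;2;10m[48;2;4;2;10m [38;2;4;2;10m[48;2;4;2;10m [38;2;4;2;10m[48;2;4;2;11m🬬[38;2;4;2;10m[48;2;4;2;11m🬎[38;2;4;2;10m[48;2;5;2;11m🬬[38;2;4;2;10m[48;2;5;2;12m🬬[38;2;4;2;10m[48;2;6;2;13m🬎[0m
[38;2;4;2;10m[48;2;8;2;16m🬎[38;2;4;2;11m[48;2;10;3;21m🬎[38;2;5;2;12m[48;2;16;4;30m🬎[38;2;5;2;13m[48;2;30;7;54m🬎[38;2;17;4;30m[48;2;150;38;83m🬝[38;2;9;3;19m[48;2;251;184;22m🬎[38;2;15;4;29m[48;2;254;247;48m🬎[38;2;41;10;51m[48;2;254;247;49m🬎[38;2;8;2;17m[48;2;250;207;36m🬂[38;2;14;4;27m[48;2;253;237;44m🬂[0m
[38;2;254;248;49m[48;2;132;41;78m🬋[38;2;252;219;37m[48;2;36;8;63m🬎[38;2;253;232;42m[48;2;18;4;34m🬎[38;2;244;199;46m[48;2;38;9;43m🬆[38;2;254;246;48m[48;2;23;5;42m🬂[38;2;254;248;49m[48;2;11;3;23m🬂[38;2;253;220;38m[48;2;7;2;16m🬂[38;2;241;135;21m[48;2;23;6;28m🬀[38;2;56;13;89m[48;2;9;2;19m🬀[38;2;19;5;36m[48;2;4;2;11m🬂[0m
[38;2;8;2;16m[48;2;4;2;10m🬂[38;2;6;2;14m[48;2;4;2;10m🬂[38;2;5;2;12m[48;2;4;2;10m🬂[38;2;5;2;12m[48;2;4;2;10m🬀[38;2;4;2;11m[48;2;4;2;10m🬂[38;2;4;2;11m[48;2;4;2;10m🬀[38;2;4;2;11m[48;2;4;2;10m🬀[38;2;4;2;10m[48;2;4;2;10m [38;2;4;2;10m[48;2;4;2;10m [38;2;4;2;10m[48;2;4;2;10m [0m
</frame>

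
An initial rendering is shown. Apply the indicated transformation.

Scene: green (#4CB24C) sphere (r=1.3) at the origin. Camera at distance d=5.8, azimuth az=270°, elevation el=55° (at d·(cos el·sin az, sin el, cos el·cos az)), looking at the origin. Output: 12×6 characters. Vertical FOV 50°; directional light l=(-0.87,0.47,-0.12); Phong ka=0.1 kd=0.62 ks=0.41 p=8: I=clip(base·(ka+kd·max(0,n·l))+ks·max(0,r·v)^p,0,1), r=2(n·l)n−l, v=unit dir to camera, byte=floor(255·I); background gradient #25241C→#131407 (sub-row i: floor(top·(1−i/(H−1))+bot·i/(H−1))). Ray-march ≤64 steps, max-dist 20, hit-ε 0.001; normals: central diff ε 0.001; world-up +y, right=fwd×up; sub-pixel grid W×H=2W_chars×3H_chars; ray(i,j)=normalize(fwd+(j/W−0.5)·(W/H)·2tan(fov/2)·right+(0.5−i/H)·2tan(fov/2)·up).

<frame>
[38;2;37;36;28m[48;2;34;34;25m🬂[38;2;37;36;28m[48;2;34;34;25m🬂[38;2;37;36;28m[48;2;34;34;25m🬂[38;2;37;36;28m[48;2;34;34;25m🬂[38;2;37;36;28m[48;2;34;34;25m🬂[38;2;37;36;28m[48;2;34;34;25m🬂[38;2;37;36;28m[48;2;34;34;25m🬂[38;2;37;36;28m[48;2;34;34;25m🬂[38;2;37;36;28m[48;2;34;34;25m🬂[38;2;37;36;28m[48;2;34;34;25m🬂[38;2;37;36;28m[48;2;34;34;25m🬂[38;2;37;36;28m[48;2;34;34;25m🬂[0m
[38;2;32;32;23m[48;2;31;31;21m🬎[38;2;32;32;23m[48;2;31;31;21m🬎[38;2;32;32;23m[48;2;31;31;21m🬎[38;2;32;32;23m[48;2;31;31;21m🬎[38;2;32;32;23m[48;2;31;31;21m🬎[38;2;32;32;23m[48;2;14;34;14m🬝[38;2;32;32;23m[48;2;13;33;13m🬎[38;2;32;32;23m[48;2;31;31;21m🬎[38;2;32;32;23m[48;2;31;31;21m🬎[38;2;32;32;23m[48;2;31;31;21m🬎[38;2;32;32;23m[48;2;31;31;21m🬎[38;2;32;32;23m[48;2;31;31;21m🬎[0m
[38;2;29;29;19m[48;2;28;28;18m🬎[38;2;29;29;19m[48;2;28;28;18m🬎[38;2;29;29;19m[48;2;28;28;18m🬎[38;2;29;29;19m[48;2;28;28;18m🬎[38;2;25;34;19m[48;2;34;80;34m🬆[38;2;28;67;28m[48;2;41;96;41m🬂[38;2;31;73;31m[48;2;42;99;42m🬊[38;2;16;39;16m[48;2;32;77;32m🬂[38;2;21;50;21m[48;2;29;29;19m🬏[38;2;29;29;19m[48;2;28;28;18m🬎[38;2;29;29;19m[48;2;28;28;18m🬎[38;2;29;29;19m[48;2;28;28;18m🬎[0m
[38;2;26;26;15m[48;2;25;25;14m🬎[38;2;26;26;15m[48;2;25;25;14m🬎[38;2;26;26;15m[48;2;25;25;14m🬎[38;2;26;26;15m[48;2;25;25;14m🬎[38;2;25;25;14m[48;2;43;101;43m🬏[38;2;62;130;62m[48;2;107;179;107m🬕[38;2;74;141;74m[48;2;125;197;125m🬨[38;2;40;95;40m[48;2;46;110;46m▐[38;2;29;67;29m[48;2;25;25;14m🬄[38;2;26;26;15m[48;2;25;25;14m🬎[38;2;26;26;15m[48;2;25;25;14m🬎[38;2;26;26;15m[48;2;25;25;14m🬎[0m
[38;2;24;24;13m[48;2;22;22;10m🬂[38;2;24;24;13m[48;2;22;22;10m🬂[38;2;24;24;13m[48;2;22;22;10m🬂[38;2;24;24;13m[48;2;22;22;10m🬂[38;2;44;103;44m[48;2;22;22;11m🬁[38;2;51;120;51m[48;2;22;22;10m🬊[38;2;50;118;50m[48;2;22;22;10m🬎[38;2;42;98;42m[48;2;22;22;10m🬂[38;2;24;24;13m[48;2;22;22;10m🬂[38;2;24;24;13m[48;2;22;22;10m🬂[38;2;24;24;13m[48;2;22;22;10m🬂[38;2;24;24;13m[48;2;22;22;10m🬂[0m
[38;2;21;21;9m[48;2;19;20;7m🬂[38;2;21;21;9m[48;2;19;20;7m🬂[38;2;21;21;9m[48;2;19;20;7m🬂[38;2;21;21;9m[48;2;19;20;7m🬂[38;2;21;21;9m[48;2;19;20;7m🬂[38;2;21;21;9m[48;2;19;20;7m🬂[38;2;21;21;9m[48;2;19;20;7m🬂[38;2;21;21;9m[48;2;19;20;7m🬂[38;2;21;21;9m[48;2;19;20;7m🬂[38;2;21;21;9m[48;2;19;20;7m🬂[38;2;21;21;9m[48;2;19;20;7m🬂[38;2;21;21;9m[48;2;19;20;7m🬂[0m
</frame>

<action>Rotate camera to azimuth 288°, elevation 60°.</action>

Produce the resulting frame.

<frame>
[38;2;37;36;28m[48;2;34;34;25m🬂[38;2;37;36;28m[48;2;34;34;25m🬂[38;2;37;36;28m[48;2;34;34;25m🬂[38;2;37;36;28m[48;2;34;34;25m🬂[38;2;37;36;28m[48;2;34;34;25m🬂[38;2;37;36;28m[48;2;34;34;25m🬂[38;2;37;36;28m[48;2;34;34;25m🬂[38;2;37;36;28m[48;2;34;34;25m🬂[38;2;37;36;28m[48;2;34;34;25m🬂[38;2;37;36;28m[48;2;34;34;25m🬂[38;2;37;36;28m[48;2;34;34;25m🬂[38;2;37;36;28m[48;2;34;34;25m🬂[0m
[38;2;32;32;23m[48;2;31;31;21m🬎[38;2;32;32;23m[48;2;31;31;21m🬎[38;2;32;32;23m[48;2;31;31;21m🬎[38;2;32;32;23m[48;2;31;31;21m🬎[38;2;32;32;23m[48;2;31;31;21m🬎[38;2;32;32;23m[48;2;14;34;14m🬝[38;2;32;32;23m[48;2;10;24;10m🬎[38;2;32;32;23m[48;2;31;31;21m🬎[38;2;32;32;23m[48;2;31;31;21m🬎[38;2;32;32;23m[48;2;31;31;21m🬎[38;2;32;32;23m[48;2;31;31;21m🬎[38;2;32;32;23m[48;2;31;31;21m🬎[0m
[38;2;29;29;19m[48;2;28;28;18m🬎[38;2;29;29;19m[48;2;28;28;18m🬎[38;2;29;29;19m[48;2;28;28;18m🬎[38;2;29;29;19m[48;2;28;28;18m🬎[38;2;27;38;21m[48;2;39;93;39m🬆[38;2;29;68;29m[48;2;41;97;41m🬂[38;2;26;62;26m[48;2;37;88;37m🬊[38;2;12;29;12m[48;2;26;62;26m🬊[38;2;29;29;19m[48;2;9;22;9m🬬[38;2;29;29;19m[48;2;28;28;18m🬎[38;2;29;29;19m[48;2;28;28;18m🬎[38;2;29;29;19m[48;2;28;28;18m🬎[0m
[38;2;26;26;15m[48;2;25;25;14m🬎[38;2;26;26;15m[48;2;25;25;14m🬎[38;2;26;26;15m[48;2;25;25;14m🬎[38;2;26;26;15m[48;2;25;25;14m🬎[38;2;25;25;14m[48;2;49;115;49m🬏[38;2;82;150;82m[48;2;130;200;130m🬕[38;2;51;111;51m[48;2;91;158;91m🬨[38;2;30;71;30m[48;2;38;90;38m▐[38;2;16;39;16m[48;2;25;25;14m🬄[38;2;26;26;15m[48;2;25;25;14m🬎[38;2;26;26;15m[48;2;25;25;14m🬎[38;2;26;26;15m[48;2;25;25;14m🬎[0m
[38;2;24;24;13m[48;2;22;22;10m🬂[38;2;24;24;13m[48;2;22;22;10m🬂[38;2;24;24;13m[48;2;22;22;10m🬂[38;2;24;24;13m[48;2;22;22;10m🬂[38;2;50;117;50m[48;2;22;22;11m🬁[38;2;53;122;53m[48;2;22;22;10m🬊[38;2;46;109;46m[48;2;22;22;10m🬎[38;2;33;79;33m[48;2;22;22;10m🬂[38;2;24;24;13m[48;2;22;22;10m🬂[38;2;24;24;13m[48;2;22;22;10m🬂[38;2;24;24;13m[48;2;22;22;10m🬂[38;2;24;24;13m[48;2;22;22;10m🬂[0m
[38;2;21;21;9m[48;2;19;20;7m🬂[38;2;21;21;9m[48;2;19;20;7m🬂[38;2;21;21;9m[48;2;19;20;7m🬂[38;2;21;21;9m[48;2;19;20;7m🬂[38;2;21;21;9m[48;2;19;20;7m🬂[38;2;21;21;9m[48;2;19;20;7m🬂[38;2;21;21;9m[48;2;19;20;7m🬂[38;2;21;21;9m[48;2;19;20;7m🬂[38;2;21;21;9m[48;2;19;20;7m🬂[38;2;21;21;9m[48;2;19;20;7m🬂[38;2;21;21;9m[48;2;19;20;7m🬂[38;2;21;21;9m[48;2;19;20;7m🬂[0m
</frame>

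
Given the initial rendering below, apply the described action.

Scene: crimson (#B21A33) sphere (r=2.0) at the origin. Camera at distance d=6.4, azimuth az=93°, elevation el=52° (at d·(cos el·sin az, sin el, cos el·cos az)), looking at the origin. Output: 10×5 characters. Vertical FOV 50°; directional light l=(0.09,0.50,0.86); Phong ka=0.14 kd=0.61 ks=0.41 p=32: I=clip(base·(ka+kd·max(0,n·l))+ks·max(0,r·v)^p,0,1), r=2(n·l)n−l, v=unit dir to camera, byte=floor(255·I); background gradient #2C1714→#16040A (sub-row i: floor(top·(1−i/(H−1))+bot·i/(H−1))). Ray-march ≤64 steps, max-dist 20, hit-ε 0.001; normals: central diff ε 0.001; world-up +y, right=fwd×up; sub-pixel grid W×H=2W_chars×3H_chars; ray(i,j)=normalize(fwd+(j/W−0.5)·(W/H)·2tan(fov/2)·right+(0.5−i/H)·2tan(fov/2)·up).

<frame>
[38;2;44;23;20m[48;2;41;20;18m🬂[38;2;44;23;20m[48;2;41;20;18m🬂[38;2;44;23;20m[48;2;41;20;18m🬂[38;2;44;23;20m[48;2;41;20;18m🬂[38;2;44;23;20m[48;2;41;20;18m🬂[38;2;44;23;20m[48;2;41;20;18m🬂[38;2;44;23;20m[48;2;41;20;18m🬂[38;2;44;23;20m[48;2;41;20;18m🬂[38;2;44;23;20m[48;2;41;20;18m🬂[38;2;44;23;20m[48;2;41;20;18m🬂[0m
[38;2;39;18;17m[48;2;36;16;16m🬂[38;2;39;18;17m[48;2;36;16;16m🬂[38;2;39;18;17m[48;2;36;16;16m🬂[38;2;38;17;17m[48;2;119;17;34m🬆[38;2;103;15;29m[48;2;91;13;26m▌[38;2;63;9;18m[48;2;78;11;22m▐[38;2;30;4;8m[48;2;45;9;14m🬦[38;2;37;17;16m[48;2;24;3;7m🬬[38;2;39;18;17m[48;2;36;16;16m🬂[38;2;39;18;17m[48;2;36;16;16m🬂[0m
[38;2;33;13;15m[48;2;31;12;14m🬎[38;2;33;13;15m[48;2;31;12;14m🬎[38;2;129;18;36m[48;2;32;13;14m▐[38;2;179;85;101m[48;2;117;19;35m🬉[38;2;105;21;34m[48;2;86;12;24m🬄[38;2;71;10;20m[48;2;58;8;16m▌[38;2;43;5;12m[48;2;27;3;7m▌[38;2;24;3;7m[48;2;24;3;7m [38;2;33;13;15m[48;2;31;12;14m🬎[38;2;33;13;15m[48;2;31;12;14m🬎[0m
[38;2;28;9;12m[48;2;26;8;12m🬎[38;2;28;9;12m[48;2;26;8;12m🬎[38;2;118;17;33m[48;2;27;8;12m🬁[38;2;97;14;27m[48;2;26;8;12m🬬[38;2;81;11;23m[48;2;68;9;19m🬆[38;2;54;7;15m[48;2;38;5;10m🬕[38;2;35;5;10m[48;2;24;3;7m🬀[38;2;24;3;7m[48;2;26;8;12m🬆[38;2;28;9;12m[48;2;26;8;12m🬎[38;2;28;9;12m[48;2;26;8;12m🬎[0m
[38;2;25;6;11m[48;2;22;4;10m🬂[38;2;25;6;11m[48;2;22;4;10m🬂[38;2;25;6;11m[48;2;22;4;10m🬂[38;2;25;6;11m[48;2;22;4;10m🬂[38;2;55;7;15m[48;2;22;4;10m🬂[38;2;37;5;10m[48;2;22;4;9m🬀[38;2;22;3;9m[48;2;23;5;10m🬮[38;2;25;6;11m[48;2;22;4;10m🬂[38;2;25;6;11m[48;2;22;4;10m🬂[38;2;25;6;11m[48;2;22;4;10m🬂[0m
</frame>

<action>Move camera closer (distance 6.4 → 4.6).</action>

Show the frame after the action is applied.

<frame>
[38;2;44;23;20m[48;2;41;20;18m🬂[38;2;44;23;20m[48;2;41;20;18m🬂[38;2;42;21;19m[48;2;119;17;34m🬝[38;2;44;23;20m[48;2;107;15;30m🬂[38;2;86;12;24m[48;2;94;13;26m▐[38;2;68;9;19m[48;2;78;11;21m▐[38;2;44;23;20m[48;2;54;7;15m🬁[38;2;43;22;19m[48;2;31;4;9m🬊[38;2;44;23;20m[48;2;41;20;18m🬂[38;2;44;23;20m[48;2;41;20;18m🬂[0m
[38;2;39;18;17m[48;2;36;16;16m🬂[38;2;37;17;16m[48;2;129;18;37m🬝[38;2;120;17;34m[48;2;140;43;59m🬝[38;2;105;17;32m[48;2;148;58;73m🬬[38;2;92;13;26m[48;2;84;12;23m▌[38;2;76;11;21m[48;2;68;9;19m▌[38;2;60;8;17m[48;2;51;7;14m▌[38;2;40;5;11m[48;2;28;4;8m▌[38;2;24;3;7m[48;2;38;17;17m🬲[38;2;39;18;17m[48;2;36;16;16m🬂[0m
[38;2;33;13;15m[48;2;31;12;14m🬎[38;2;123;17;35m[48;2;32;13;14m▐[38;2;173;79;95m[48;2;117;20;36m🬉[38;2;157;69;84m[48;2;99;18;31m🬄[38;2;86;12;24m[48;2;78;11;22m▌[38;2;71;10;20m[48;2;63;9;17m▌[38;2;55;7;15m[48;2;46;6;13m▌[38;2;37;5;10m[48;2;26;3;7m▌[38;2;24;3;7m[48;2;24;3;7m [38;2;33;13;15m[48;2;31;12;14m🬎[0m
[38;2;28;9;12m[48;2;26;8;12m🬎[38;2;115;16;32m[48;2;27;8;12m🬉[38;2;105;15;29m[48;2;97;14;27m🬕[38;2;92;13;26m[48;2;85;12;24m▌[38;2;77;10;21m[48;2;69;9;19m🬕[38;2;63;8;18m[48;2;54;7;15m▌[38;2;46;6;13m[48;2;37;5;10m▌[38;2;29;4;8m[48;2;24;3;7m🬄[38;2;24;3;7m[48;2;26;8;12m🬝[38;2;28;9;12m[48;2;26;8;12m🬎[0m
[38;2;25;6;11m[48;2;22;4;10m🬂[38;2;25;6;11m[48;2;22;4;10m🬂[38;2;91;13;26m[48;2;22;4;10m🬊[38;2;80;11;22m[48;2;69;9;19m🬆[38;2;66;9;18m[48;2;56;7;15m🬆[38;2;50;7;14m[48;2;39;5;10m🬆[38;2;35;4;10m[48;2;25;3;7m🬄[38;2;24;3;7m[48;2;22;4;10m🬝[38;2;22;3;9m[48;2;23;5;10m🬮[38;2;25;6;11m[48;2;22;4;10m🬂[0m
</frame>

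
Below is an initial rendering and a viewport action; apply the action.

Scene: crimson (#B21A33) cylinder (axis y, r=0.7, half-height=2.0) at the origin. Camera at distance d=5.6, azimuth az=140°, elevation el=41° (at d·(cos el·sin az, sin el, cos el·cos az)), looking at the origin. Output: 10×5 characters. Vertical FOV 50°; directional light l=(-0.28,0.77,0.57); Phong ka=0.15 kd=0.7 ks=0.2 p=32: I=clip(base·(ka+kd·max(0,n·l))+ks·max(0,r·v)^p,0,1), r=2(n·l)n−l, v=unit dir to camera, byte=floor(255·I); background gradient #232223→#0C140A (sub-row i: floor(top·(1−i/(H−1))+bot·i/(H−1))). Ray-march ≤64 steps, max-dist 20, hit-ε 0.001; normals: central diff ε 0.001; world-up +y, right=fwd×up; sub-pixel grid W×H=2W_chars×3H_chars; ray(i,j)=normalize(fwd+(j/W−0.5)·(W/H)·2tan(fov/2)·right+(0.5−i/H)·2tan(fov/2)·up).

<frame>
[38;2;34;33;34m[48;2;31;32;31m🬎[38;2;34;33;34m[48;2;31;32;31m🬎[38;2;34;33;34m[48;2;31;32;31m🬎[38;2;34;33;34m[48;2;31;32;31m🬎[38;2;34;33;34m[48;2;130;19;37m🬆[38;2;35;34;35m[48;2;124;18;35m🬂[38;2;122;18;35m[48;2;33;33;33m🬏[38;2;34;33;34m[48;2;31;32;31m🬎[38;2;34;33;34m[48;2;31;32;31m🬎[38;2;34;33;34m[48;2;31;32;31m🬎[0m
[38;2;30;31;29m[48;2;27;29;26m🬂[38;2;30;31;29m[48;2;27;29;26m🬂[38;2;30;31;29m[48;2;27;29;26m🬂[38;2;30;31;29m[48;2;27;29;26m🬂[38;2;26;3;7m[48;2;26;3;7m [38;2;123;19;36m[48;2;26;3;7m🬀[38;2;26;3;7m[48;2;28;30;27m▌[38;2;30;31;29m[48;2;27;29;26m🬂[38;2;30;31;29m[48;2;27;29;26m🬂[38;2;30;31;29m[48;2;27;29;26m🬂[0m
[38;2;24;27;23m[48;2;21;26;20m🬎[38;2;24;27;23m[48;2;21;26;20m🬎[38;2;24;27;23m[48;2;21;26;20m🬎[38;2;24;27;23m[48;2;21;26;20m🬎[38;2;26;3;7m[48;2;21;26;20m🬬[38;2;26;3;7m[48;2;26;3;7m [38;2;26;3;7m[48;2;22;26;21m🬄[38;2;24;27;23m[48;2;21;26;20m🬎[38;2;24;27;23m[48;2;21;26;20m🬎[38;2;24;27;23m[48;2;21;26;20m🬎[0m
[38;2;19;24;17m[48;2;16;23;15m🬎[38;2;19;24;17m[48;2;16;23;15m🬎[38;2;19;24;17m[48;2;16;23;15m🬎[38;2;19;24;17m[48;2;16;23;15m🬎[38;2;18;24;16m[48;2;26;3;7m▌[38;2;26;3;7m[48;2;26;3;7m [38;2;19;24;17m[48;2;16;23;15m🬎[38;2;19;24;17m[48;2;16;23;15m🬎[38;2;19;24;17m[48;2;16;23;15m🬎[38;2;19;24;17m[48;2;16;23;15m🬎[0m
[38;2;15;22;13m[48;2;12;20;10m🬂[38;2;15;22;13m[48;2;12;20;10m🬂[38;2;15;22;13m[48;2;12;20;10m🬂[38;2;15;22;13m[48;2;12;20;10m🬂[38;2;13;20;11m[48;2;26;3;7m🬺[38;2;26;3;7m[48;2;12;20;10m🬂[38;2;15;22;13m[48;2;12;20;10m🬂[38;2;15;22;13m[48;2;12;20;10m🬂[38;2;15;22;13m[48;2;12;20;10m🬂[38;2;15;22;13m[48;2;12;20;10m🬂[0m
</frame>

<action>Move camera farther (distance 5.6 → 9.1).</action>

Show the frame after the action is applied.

<frame>
[38;2;34;33;34m[48;2;31;32;31m🬎[38;2;34;33;34m[48;2;31;32;31m🬎[38;2;34;33;34m[48;2;31;32;31m🬎[38;2;34;33;34m[48;2;31;32;31m🬎[38;2;34;33;34m[48;2;31;32;31m🬎[38;2;34;33;34m[48;2;31;32;31m🬎[38;2;34;33;34m[48;2;31;32;31m🬎[38;2;34;33;34m[48;2;31;32;31m🬎[38;2;34;33;34m[48;2;31;32;31m🬎[38;2;34;33;34m[48;2;31;32;31m🬎[0m
[38;2;30;31;29m[48;2;27;29;26m🬂[38;2;30;31;29m[48;2;27;29;26m🬂[38;2;30;31;29m[48;2;27;29;26m🬂[38;2;30;31;29m[48;2;27;29;26m🬂[38;2;125;21;38m[48;2;28;24;23m🬇[38;2;125;20;37m[48;2;28;21;21m🬚[38;2;30;31;29m[48;2;27;29;26m🬂[38;2;30;31;29m[48;2;27;29;26m🬂[38;2;30;31;29m[48;2;27;29;26m🬂[38;2;30;31;29m[48;2;27;29;26m🬂[0m
[38;2;24;27;23m[48;2;21;26;20m🬎[38;2;24;27;23m[48;2;21;26;20m🬎[38;2;24;27;23m[48;2;21;26;20m🬎[38;2;24;27;23m[48;2;21;26;20m🬎[38;2;23;27;22m[48;2;26;3;7m▌[38;2;26;3;7m[48;2;26;3;7m [38;2;24;27;23m[48;2;21;26;20m🬎[38;2;24;27;23m[48;2;21;26;20m🬎[38;2;24;27;23m[48;2;21;26;20m🬎[38;2;24;27;23m[48;2;21;26;20m🬎[0m
[38;2;19;24;17m[48;2;16;23;15m🬎[38;2;19;24;17m[48;2;16;23;15m🬎[38;2;19;24;17m[48;2;16;23;15m🬎[38;2;19;24;17m[48;2;16;23;15m🬎[38;2;17;23;16m[48;2;26;3;7m🬲[38;2;26;3;7m[48;2;16;23;15m🬎[38;2;19;24;17m[48;2;16;23;15m🬎[38;2;19;24;17m[48;2;16;23;15m🬎[38;2;19;24;17m[48;2;16;23;15m🬎[38;2;19;24;17m[48;2;16;23;15m🬎[0m
[38;2;15;22;13m[48;2;12;20;10m🬂[38;2;15;22;13m[48;2;12;20;10m🬂[38;2;15;22;13m[48;2;12;20;10m🬂[38;2;15;22;13m[48;2;12;20;10m🬂[38;2;15;22;13m[48;2;12;20;10m🬂[38;2;15;22;13m[48;2;12;20;10m🬂[38;2;15;22;13m[48;2;12;20;10m🬂[38;2;15;22;13m[48;2;12;20;10m🬂[38;2;15;22;13m[48;2;12;20;10m🬂[38;2;15;22;13m[48;2;12;20;10m🬂[0m
</frame>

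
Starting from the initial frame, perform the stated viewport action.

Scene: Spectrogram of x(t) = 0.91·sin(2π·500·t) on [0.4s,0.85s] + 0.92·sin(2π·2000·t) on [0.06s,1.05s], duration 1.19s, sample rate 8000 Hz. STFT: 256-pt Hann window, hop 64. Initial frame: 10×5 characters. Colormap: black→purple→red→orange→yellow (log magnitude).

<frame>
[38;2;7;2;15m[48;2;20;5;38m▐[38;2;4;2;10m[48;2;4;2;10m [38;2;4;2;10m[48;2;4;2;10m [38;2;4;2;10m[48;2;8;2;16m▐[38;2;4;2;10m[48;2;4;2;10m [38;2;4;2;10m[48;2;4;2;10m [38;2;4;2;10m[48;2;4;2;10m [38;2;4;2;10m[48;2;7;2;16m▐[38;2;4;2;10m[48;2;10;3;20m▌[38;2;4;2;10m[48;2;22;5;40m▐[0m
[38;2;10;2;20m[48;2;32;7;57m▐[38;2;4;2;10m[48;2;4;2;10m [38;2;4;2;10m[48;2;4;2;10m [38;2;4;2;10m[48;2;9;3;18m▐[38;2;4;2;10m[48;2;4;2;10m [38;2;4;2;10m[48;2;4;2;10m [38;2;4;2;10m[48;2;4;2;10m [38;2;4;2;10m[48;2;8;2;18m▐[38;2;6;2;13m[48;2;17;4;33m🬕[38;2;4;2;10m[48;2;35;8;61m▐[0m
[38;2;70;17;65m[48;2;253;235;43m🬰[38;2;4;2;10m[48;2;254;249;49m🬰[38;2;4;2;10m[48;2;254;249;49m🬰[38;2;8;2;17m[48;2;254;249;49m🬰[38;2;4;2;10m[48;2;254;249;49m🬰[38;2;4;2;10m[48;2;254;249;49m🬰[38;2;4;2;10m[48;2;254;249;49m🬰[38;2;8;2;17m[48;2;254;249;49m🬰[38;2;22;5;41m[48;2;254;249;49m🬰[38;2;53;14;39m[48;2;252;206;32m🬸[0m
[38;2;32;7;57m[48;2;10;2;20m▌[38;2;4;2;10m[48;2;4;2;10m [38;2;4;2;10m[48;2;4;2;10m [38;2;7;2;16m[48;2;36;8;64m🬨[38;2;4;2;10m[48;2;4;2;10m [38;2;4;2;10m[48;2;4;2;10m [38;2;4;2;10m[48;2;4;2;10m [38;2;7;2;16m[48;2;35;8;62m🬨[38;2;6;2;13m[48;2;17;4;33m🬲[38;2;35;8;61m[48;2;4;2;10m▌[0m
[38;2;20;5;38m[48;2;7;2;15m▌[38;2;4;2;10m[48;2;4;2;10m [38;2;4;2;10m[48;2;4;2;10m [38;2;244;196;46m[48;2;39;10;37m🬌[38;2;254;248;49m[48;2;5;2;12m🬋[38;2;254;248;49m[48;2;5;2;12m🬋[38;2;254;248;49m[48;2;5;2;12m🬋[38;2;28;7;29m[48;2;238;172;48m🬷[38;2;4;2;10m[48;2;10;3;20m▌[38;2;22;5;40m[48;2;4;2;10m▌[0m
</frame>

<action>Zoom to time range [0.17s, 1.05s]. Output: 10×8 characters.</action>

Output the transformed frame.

<frame>
[38;2;4;2;10m[48;2;4;2;10m [38;2;4;2;10m[48;2;4;2;10m [38;2;4;2;10m[48;2;7;2;16m▌[38;2;4;2;10m[48;2;4;2;10m [38;2;4;2;10m[48;2;4;2;10m [38;2;4;2;10m[48;2;4;2;10m [38;2;4;2;10m[48;2;4;2;10m [38;2;4;2;10m[48;2;8;2;16m▌[38;2;6;2;13m[48;2;4;2;10m▌[38;2;4;2;10m[48;2;4;2;10m [0m
[38;2;4;2;10m[48;2;4;2;10m [38;2;4;2;10m[48;2;4;2;10m [38;2;4;2;10m[48;2;8;2;17m▌[38;2;4;2;10m[48;2;4;2;10m [38;2;4;2;10m[48;2;4;2;10m [38;2;4;2;10m[48;2;4;2;10m [38;2;4;2;10m[48;2;4;2;10m [38;2;4;2;10m[48;2;8;2;17m▌[38;2;4;2;10m[48;2;6;2;13m▐[38;2;4;2;10m[48;2;4;2;10m [0m
[38;2;4;2;10m[48;2;4;2;10m [38;2;4;2;10m[48;2;4;2;10m [38;2;4;2;10m[48;2;8;3;18m▌[38;2;4;2;10m[48;2;4;2;10m [38;2;4;2;10m[48;2;4;2;10m [38;2;4;2;10m[48;2;4;2;10m [38;2;4;2;10m[48;2;4;2;10m [38;2;4;2;10m[48;2;9;3;18m▌[38;2;4;2;10m[48;2;6;2;14m▐[38;2;4;2;10m[48;2;4;2;10m [0m
[38;2;4;2;10m[48;2;254;249;49m🬎[38;2;4;2;10m[48;2;254;249;49m🬎[38;2;7;2;15m[48;2;254;249;49m🬎[38;2;4;2;10m[48;2;254;249;49m🬎[38;2;4;2;10m[48;2;254;249;49m🬎[38;2;4;2;10m[48;2;254;249;49m🬎[38;2;4;2;10m[48;2;254;249;49m🬎[38;2;7;2;15m[48;2;254;249;49m🬎[38;2;5;2;12m[48;2;254;249;49m🬎[38;2;4;2;10m[48;2;254;249;49m🬎[0m
[38;2;251;185;23m[48;2;4;2;10m🬂[38;2;251;185;23m[48;2;4;2;10m🬂[38;2;251;185;23m[48;2;9;3;19m🬂[38;2;251;185;23m[48;2;4;2;10m🬂[38;2;251;185;23m[48;2;4;2;10m🬂[38;2;251;185;23m[48;2;4;2;10m🬂[38;2;251;185;23m[48;2;4;2;10m🬂[38;2;251;185;23m[48;2;9;3;19m🬂[38;2;251;185;23m[48;2;7;2;15m🬂[38;2;251;185;23m[48;2;4;2;10m🬂[0m
[38;2;4;2;10m[48;2;4;2;10m [38;2;4;2;10m[48;2;4;2;10m [38;2;4;2;11m[48;2;24;6;44m▌[38;2;4;2;10m[48;2;4;2;10m [38;2;4;2;10m[48;2;4;2;10m [38;2;4;2;10m[48;2;4;2;10m [38;2;4;2;10m[48;2;4;2;10m [38;2;4;2;10m[48;2;24;6;45m▌[38;2;4;2;10m[48;2;15;4;29m▐[38;2;4;2;10m[48;2;4;2;10m [0m
[38;2;4;2;10m[48;2;4;2;10m [38;2;4;2;10m[48;2;4;2;10m [38;2;29;7;40m[48;2;254;248;49m🬝[38;2;4;2;10m[48;2;254;248;49m🬎[38;2;4;2;10m[48;2;254;248;49m🬎[38;2;4;2;10m[48;2;254;248;49m🬎[38;2;4;2;10m[48;2;254;248;49m🬎[38;2;36;9;45m[48;2;254;248;49m🬎[38;2;16;4;30m[48;2;171;44;81m🬬[38;2;4;2;10m[48;2;4;2;10m [0m
[38;2;4;2;10m[48;2;4;2;10m [38;2;4;2;10m[48;2;4;2;10m [38;2;251;189;25m[48;2;46;11;43m🬁[38;2;251;184;23m[48;2;4;2;10m🬂[38;2;251;184;23m[48;2;4;2;10m🬂[38;2;251;184;23m[48;2;4;2;10m🬂[38;2;251;184;23m[48;2;4;2;10m🬂[38;2;251;188;24m[48;2;56;14;47m🬂[38;2;167;43;82m[48;2;22;5;38m🬀[38;2;4;2;10m[48;2;4;2;10m [0m
</frame>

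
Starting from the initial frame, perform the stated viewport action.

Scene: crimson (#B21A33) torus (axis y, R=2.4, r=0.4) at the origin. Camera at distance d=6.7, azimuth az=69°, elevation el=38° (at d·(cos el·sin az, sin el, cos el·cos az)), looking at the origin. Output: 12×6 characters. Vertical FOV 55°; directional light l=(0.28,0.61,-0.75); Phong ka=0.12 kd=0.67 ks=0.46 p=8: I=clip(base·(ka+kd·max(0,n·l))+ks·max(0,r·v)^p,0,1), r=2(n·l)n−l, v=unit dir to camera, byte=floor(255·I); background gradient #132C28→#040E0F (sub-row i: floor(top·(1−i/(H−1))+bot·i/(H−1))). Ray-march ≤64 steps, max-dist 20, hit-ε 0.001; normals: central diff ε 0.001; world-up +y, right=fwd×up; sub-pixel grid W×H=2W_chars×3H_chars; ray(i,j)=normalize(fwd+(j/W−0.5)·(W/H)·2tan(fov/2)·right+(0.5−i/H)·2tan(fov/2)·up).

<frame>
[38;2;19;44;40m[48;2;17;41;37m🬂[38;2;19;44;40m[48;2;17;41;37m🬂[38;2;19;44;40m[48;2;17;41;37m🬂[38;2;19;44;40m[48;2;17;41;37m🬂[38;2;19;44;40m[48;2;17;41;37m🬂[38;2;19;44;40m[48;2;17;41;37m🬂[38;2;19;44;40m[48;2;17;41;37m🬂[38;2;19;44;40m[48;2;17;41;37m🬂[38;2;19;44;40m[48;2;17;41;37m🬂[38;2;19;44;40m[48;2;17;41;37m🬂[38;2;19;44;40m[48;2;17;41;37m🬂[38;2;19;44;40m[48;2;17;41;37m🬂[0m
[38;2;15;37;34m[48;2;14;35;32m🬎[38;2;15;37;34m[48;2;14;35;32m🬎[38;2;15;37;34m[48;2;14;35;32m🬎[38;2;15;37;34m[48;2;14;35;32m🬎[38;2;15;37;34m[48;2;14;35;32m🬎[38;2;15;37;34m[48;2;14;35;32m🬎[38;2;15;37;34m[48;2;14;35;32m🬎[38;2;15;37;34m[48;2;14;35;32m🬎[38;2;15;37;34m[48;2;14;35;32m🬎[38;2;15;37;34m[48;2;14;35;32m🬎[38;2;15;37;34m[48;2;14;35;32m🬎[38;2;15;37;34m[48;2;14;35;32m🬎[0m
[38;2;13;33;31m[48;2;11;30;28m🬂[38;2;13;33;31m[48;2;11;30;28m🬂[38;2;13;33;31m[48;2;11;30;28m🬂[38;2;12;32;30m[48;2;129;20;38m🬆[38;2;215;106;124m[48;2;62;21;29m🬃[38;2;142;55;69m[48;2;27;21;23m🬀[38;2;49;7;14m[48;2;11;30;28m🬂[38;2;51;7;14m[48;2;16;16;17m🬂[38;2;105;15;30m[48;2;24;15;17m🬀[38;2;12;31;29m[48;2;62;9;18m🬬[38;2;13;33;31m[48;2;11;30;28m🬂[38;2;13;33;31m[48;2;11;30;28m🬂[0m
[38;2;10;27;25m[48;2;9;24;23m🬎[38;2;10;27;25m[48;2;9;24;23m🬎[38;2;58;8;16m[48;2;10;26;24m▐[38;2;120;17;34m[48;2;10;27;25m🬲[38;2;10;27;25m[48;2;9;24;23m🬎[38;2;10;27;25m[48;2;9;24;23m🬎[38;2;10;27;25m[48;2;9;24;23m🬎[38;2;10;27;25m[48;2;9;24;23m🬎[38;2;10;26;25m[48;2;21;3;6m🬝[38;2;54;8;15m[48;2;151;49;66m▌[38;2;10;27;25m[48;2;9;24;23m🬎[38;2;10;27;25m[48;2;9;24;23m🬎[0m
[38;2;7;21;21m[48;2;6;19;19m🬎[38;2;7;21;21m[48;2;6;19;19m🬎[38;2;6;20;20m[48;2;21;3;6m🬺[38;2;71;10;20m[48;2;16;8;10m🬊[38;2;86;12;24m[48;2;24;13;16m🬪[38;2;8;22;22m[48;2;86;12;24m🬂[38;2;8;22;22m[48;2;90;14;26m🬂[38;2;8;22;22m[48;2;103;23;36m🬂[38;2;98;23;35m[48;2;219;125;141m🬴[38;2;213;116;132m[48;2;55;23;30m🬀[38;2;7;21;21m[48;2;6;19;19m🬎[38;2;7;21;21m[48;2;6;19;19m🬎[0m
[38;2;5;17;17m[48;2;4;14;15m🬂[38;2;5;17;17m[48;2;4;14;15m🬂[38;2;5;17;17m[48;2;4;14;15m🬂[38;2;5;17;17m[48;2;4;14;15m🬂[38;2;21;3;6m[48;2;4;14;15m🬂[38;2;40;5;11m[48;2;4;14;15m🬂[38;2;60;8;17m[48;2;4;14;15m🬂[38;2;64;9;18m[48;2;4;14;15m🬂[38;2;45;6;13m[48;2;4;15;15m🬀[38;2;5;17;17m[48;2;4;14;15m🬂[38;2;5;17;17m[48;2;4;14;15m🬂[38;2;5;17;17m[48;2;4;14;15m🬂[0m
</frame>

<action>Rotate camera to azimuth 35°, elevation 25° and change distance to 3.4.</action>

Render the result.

<frame>
[38;2;19;44;40m[48;2;17;41;37m🬂[38;2;19;44;40m[48;2;17;41;37m🬂[38;2;19;44;40m[48;2;17;41;37m🬂[38;2;19;44;40m[48;2;17;41;37m🬂[38;2;19;44;40m[48;2;17;41;37m🬂[38;2;19;44;40m[48;2;17;41;37m🬂[38;2;19;44;40m[48;2;17;41;37m🬂[38;2;19;44;40m[48;2;17;41;37m🬂[38;2;19;44;40m[48;2;17;41;37m🬂[38;2;19;44;40m[48;2;17;41;37m🬂[38;2;19;44;40m[48;2;17;41;37m🬂[38;2;19;44;40m[48;2;17;41;37m🬂[0m
[38;2;15;37;34m[48;2;14;35;32m🬎[38;2;15;37;34m[48;2;14;35;32m🬎[38;2;15;37;34m[48;2;14;35;32m🬎[38;2;15;36;34m[48;2;95;15;28m🬝[38;2;15;37;34m[48;2;95;25;37m🬎[38;2;15;37;34m[48;2;71;19;27m🬎[38;2;15;37;34m[48;2;49;10;16m🬎[38;2;15;37;34m[48;2;50;11;17m🬎[38;2;15;37;34m[48;2;85;28;38m🬎[38;2;15;37;34m[48;2;14;35;32m🬎[38;2;15;37;34m[48;2;14;35;32m🬎[38;2;15;37;34m[48;2;14;35;32m🬎[0m
[38;2;13;33;31m[48;2;142;37;54m🬂[38;2;115;26;41m[48;2;211;111;127m🬰[38;2;163;78;91m[48;2;56;9;17m🬆[38;2;140;69;80m[48;2;34;18;21m🬀[38;2;28;4;8m[48;2;11;29;28m🬎[38;2;21;3;6m[48;2;11;29;28m🬎[38;2;21;3;6m[48;2;11;29;28m🬎[38;2;21;3;6m[48;2;11;29;28m🬎[38;2;21;3;6m[48;2;11;29;28m🬎[38;2;21;3;6m[48;2;11;29;28m🬬[38;2;80;33;40m[48;2;22;3;6m🬁[38;2;127;51;63m[48;2;25;11;14m🬀[0m
[38;2;125;20;37m[48;2;9;24;23m🬝[38;2;94;13;27m[48;2;16;21;21m🬀[38;2;10;27;25m[48;2;9;24;23m🬎[38;2;10;27;25m[48;2;9;24;23m🬎[38;2;10;27;25m[48;2;9;24;23m🬎[38;2;10;27;25m[48;2;9;24;23m🬎[38;2;10;27;25m[48;2;9;24;23m🬎[38;2;10;27;25m[48;2;9;24;23m🬎[38;2;10;27;25m[48;2;9;24;23m🬎[38;2;10;27;25m[48;2;9;24;23m🬎[38;2;9;25;24m[48;2;21;3;6m🬺[38;2;21;3;6m[48;2;9;24;23m🬊[0m
[38;2;126;17;35m[48;2;7;20;20m▌[38;2;7;21;21m[48;2;6;19;19m🬎[38;2;7;21;21m[48;2;6;19;19m🬎[38;2;7;21;21m[48;2;6;19;19m🬎[38;2;7;21;21m[48;2;6;19;19m🬎[38;2;7;21;21m[48;2;6;19;19m🬎[38;2;7;21;21m[48;2;6;19;19m🬎[38;2;7;21;21m[48;2;6;19;19m🬎[38;2;7;21;21m[48;2;6;19;19m🬎[38;2;7;21;21m[48;2;6;19;19m🬎[38;2;7;21;21m[48;2;6;19;19m🬎[38;2;7;21;21m[48;2;6;19;19m🬎[0m
[38;2;123;17;35m[48;2;105;15;30m🬊[38;2;5;17;17m[48;2;116;16;33m🬂[38;2;118;17;33m[48;2;4;16;16m🬱[38;2;4;16;16m[48;2;117;17;33m🬎[38;2;4;16;16m[48;2;117;17;33m🬎[38;2;5;17;17m[48;2;4;14;15m🬂[38;2;5;17;17m[48;2;4;14;15m🬂[38;2;4;15;16m[48;2;105;15;30m🬝[38;2;4;16;16m[48;2;104;15;30m🬎[38;2;4;16;16m[48;2;105;17;31m🬎[38;2;5;17;17m[48;2;106;23;37m🬂[38;2;65;16;25m[48;2;143;60;74m🬆[0m
</frame>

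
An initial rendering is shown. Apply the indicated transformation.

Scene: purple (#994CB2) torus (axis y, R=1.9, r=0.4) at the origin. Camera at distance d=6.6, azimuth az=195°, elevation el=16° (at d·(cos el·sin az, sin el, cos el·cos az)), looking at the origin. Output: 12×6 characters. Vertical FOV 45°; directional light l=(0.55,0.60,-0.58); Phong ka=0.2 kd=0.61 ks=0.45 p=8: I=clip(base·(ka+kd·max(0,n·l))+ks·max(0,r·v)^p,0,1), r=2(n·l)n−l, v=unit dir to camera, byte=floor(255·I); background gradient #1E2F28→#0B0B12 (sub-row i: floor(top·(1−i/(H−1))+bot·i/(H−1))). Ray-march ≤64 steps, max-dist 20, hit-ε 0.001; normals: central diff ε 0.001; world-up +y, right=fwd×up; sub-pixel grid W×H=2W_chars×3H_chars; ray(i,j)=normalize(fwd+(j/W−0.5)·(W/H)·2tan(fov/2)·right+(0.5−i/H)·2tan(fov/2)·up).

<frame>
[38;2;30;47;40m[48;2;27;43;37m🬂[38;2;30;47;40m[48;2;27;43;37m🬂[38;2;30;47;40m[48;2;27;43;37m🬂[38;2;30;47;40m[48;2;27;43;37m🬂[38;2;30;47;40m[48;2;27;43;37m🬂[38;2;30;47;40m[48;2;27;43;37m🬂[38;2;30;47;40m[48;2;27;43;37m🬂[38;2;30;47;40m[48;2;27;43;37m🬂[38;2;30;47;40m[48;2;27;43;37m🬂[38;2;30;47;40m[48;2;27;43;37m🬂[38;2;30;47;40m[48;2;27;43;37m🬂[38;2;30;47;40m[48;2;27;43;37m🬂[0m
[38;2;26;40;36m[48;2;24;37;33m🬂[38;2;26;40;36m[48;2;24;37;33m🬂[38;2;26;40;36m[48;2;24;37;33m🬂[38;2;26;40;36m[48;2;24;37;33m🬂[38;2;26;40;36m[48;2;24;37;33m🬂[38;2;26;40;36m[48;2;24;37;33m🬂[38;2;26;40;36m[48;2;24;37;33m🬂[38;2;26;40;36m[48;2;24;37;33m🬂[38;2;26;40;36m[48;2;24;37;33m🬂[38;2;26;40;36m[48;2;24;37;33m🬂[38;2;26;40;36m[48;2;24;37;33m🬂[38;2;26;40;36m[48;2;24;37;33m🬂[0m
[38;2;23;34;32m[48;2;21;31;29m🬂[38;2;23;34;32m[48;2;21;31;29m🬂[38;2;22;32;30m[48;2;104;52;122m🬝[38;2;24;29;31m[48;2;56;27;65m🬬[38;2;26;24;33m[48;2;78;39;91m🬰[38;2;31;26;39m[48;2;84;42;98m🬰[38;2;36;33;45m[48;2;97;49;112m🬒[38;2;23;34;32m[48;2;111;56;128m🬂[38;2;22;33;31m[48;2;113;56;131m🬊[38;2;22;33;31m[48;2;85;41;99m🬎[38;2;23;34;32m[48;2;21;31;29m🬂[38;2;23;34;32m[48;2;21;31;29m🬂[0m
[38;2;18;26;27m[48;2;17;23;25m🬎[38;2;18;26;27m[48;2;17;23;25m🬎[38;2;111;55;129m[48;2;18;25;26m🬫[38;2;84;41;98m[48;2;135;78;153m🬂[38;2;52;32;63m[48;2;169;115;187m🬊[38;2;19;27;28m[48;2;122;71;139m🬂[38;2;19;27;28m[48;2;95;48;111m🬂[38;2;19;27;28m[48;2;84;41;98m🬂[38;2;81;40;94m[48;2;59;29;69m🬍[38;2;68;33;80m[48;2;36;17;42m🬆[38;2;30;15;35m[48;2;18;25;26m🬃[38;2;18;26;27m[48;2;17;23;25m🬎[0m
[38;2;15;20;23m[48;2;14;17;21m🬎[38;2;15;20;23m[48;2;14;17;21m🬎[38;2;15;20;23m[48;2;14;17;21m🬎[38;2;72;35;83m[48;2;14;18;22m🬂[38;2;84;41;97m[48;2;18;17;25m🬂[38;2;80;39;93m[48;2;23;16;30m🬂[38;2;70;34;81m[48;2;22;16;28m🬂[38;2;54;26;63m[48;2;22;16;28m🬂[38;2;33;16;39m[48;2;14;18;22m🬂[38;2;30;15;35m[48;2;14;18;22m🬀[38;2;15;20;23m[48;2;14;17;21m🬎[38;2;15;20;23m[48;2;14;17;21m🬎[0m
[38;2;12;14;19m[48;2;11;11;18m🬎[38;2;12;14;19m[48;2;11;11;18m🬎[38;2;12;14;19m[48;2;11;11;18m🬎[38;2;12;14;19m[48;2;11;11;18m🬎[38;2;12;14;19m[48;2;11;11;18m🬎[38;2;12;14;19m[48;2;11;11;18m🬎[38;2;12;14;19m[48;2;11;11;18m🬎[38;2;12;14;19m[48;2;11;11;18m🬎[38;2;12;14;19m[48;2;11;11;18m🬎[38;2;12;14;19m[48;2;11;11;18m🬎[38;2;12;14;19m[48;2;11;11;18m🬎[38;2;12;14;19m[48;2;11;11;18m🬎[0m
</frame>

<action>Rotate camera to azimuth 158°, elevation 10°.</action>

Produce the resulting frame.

<frame>
[38;2;30;47;40m[48;2;27;43;37m🬂[38;2;30;47;40m[48;2;27;43;37m🬂[38;2;30;47;40m[48;2;27;43;37m🬂[38;2;30;47;40m[48;2;27;43;37m🬂[38;2;30;47;40m[48;2;27;43;37m🬂[38;2;30;47;40m[48;2;27;43;37m🬂[38;2;30;47;40m[48;2;27;43;37m🬂[38;2;30;47;40m[48;2;27;43;37m🬂[38;2;30;47;40m[48;2;27;43;37m🬂[38;2;30;47;40m[48;2;27;43;37m🬂[38;2;30;47;40m[48;2;27;43;37m🬂[38;2;30;47;40m[48;2;27;43;37m🬂[0m
[38;2;26;40;36m[48;2;24;37;33m🬂[38;2;26;40;36m[48;2;24;37;33m🬂[38;2;26;40;36m[48;2;24;37;33m🬂[38;2;26;40;36m[48;2;24;37;33m🬂[38;2;26;40;36m[48;2;24;37;33m🬂[38;2;26;40;36m[48;2;24;37;33m🬂[38;2;26;40;36m[48;2;24;37;33m🬂[38;2;26;40;36m[48;2;24;37;33m🬂[38;2;26;40;36m[48;2;24;37;33m🬂[38;2;26;40;36m[48;2;24;37;33m🬂[38;2;26;40;36m[48;2;24;37;33m🬂[38;2;26;40;36m[48;2;24;37;33m🬂[0m
[38;2;23;34;32m[48;2;21;31;29m🬂[38;2;23;34;32m[48;2;21;31;29m🬂[38;2;22;32;30m[48;2;97;48;113m🬝[38;2;22;33;31m[48;2;60;29;70m🬎[38;2;22;33;31m[48;2;75;37;87m🬎[38;2;22;33;31m[48;2;104;54;121m🬎[38;2;22;33;31m[48;2;193;135;212m🬎[38;2;22;33;31m[48;2;137;78;156m🬎[38;2;22;33;31m[48;2;103;51;120m🬎[38;2;22;33;31m[48;2;83;41;97m🬎[38;2;23;34;32m[48;2;21;31;29m🬂[38;2;23;34;32m[48;2;21;31;29m🬂[0m
[38;2;18;26;27m[48;2;17;23;25m🬎[38;2;18;26;27m[48;2;17;23;25m🬎[38;2;106;52;124m[48;2;30;25;38m🬊[38;2;119;60;139m[48;2;87;43;102m🬎[38;2;174;113;194m[48;2;107;53;125m🬋[38;2;225;164;245m[48;2;107;53;125m🬋[38;2;174;115;193m[48;2;104;51;121m🬋[38;2;112;57;130m[48;2;89;44;104m🬎[38;2;101;50;118m[48;2;73;36;85m🬎[38;2;84;41;98m[48;2;41;20;48m🬎[38;2;48;24;56m[48;2;17;24;26m🬀[38;2;18;26;27m[48;2;17;23;25m🬎[0m
[38;2;15;20;23m[48;2;14;17;21m🬎[38;2;15;20;23m[48;2;14;17;21m🬎[38;2;15;20;23m[48;2;14;17;21m🬎[38;2;15;20;23m[48;2;14;17;21m🬎[38;2;47;23;55m[48;2;18;17;25m🬁[38;2;54;26;63m[48;2;14;18;22m🬂[38;2;53;26;62m[48;2;14;18;22m🬂[38;2;40;19;47m[48;2;14;18;22m🬂[38;2;30;15;35m[48;2;14;18;22m🬀[38;2;15;20;23m[48;2;14;17;21m🬎[38;2;15;20;23m[48;2;14;17;21m🬎[38;2;15;20;23m[48;2;14;17;21m🬎[0m
[38;2;12;14;19m[48;2;11;11;18m🬎[38;2;12;14;19m[48;2;11;11;18m🬎[38;2;12;14;19m[48;2;11;11;18m🬎[38;2;12;14;19m[48;2;11;11;18m🬎[38;2;12;14;19m[48;2;11;11;18m🬎[38;2;12;14;19m[48;2;11;11;18m🬎[38;2;12;14;19m[48;2;11;11;18m🬎[38;2;12;14;19m[48;2;11;11;18m🬎[38;2;12;14;19m[48;2;11;11;18m🬎[38;2;12;14;19m[48;2;11;11;18m🬎[38;2;12;14;19m[48;2;11;11;18m🬎[38;2;12;14;19m[48;2;11;11;18m🬎[0m
</frame>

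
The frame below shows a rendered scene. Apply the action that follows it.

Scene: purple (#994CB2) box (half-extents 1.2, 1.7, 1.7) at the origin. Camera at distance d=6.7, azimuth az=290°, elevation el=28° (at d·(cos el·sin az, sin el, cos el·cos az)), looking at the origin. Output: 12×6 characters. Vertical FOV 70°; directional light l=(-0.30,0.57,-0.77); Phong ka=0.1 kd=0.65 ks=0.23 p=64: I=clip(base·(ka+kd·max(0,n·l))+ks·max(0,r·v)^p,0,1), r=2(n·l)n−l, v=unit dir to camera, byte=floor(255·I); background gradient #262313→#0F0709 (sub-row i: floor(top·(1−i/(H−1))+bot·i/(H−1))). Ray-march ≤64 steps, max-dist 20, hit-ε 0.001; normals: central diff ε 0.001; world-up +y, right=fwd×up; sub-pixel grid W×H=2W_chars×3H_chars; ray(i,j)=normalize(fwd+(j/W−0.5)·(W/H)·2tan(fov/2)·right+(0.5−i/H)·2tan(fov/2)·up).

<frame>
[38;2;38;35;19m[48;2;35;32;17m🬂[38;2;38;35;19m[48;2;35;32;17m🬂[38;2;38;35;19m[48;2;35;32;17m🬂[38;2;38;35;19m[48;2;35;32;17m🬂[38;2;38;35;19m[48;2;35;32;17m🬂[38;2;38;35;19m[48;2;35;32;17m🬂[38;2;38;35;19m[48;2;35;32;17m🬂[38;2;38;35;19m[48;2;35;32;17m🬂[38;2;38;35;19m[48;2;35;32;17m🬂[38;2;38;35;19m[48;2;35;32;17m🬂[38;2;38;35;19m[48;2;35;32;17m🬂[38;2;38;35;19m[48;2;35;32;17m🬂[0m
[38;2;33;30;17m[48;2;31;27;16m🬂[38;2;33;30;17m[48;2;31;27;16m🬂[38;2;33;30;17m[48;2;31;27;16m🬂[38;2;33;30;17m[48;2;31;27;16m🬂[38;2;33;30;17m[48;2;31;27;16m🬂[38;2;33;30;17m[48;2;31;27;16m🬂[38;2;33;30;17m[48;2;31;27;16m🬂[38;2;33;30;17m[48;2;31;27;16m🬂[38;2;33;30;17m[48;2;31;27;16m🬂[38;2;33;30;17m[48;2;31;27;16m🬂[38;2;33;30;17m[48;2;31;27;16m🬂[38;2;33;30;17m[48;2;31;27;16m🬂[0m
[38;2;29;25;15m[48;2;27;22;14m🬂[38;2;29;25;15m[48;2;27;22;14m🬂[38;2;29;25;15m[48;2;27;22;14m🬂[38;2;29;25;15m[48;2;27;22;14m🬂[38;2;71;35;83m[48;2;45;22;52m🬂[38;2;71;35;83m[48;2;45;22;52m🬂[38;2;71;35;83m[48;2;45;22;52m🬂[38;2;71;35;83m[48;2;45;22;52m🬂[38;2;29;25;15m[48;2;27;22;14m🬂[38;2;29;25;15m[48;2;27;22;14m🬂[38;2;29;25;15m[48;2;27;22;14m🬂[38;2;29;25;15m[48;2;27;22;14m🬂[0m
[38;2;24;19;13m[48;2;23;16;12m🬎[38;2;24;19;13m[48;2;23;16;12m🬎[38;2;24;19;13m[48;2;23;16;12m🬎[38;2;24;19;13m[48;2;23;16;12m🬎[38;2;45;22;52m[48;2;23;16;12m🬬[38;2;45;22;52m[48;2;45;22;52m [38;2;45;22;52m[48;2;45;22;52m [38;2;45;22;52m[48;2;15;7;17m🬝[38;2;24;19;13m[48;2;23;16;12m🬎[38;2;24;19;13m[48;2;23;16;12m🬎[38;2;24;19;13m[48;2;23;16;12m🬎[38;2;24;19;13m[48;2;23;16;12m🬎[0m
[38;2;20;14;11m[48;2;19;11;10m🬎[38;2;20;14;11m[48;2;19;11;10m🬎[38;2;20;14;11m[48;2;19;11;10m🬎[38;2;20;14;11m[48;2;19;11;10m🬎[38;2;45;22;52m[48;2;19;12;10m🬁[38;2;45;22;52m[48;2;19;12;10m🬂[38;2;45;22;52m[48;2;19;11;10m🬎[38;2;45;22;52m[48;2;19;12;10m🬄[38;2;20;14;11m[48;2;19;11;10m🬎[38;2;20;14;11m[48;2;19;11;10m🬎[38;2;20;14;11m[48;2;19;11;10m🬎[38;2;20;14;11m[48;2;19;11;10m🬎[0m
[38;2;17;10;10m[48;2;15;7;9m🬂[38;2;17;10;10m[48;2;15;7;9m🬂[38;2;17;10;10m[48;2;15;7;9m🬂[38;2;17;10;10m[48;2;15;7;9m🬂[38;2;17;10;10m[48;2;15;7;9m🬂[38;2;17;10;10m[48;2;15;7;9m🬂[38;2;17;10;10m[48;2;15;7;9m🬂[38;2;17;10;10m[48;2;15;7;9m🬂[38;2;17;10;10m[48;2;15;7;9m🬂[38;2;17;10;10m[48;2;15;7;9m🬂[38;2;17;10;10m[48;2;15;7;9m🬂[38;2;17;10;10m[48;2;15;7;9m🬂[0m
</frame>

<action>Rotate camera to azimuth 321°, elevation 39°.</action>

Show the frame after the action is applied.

<frame>
[38;2;38;35;19m[48;2;35;32;17m🬂[38;2;38;35;19m[48;2;35;32;17m🬂[38;2;38;35;19m[48;2;35;32;17m🬂[38;2;38;35;19m[48;2;35;32;17m🬂[38;2;38;35;19m[48;2;35;32;17m🬂[38;2;38;35;19m[48;2;35;32;17m🬂[38;2;38;35;19m[48;2;35;32;17m🬂[38;2;38;35;19m[48;2;35;32;17m🬂[38;2;38;35;19m[48;2;35;32;17m🬂[38;2;38;35;19m[48;2;35;32;17m🬂[38;2;38;35;19m[48;2;35;32;17m🬂[38;2;38;35;19m[48;2;35;32;17m🬂[0m
[38;2;33;30;17m[48;2;31;27;16m🬂[38;2;33;30;17m[48;2;31;27;16m🬂[38;2;33;30;17m[48;2;31;27;16m🬂[38;2;33;30;17m[48;2;31;27;16m🬂[38;2;33;30;17m[48;2;31;27;16m🬂[38;2;32;29;16m[48;2;71;35;83m🬎[38;2;32;29;16m[48;2;71;35;83m🬎[38;2;33;30;17m[48;2;31;27;16m🬂[38;2;33;30;17m[48;2;31;27;16m🬂[38;2;33;30;17m[48;2;31;27;16m🬂[38;2;33;30;17m[48;2;31;27;16m🬂[38;2;33;30;17m[48;2;31;27;16m🬂[0m
[38;2;29;25;15m[48;2;27;22;14m🬂[38;2;29;25;15m[48;2;27;22;14m🬂[38;2;29;25;15m[48;2;27;22;14m🬂[38;2;29;25;15m[48;2;27;22;14m🬂[38;2;71;35;83m[48;2;38;22;36m🬁[38;2;71;35;83m[48;2;45;22;52m🬎[38;2;71;35;83m[48;2;71;35;83m [38;2;71;35;83m[48;2;15;7;17m🬝[38;2;71;35;83m[48;2;25;20;15m🬃[38;2;29;25;15m[48;2;27;22;14m🬂[38;2;29;25;15m[48;2;27;22;14m🬂[38;2;29;25;15m[48;2;27;22;14m🬂[0m
[38;2;24;19;13m[48;2;23;16;12m🬎[38;2;24;19;13m[48;2;23;16;12m🬎[38;2;24;19;13m[48;2;23;16;12m🬎[38;2;24;19;13m[48;2;23;16;12m🬎[38;2;45;22;52m[48;2;23;17;12m🬉[38;2;45;22;52m[48;2;45;22;52m [38;2;45;22;52m[48;2;15;7;17m▌[38;2;15;7;17m[48;2;15;7;17m [38;2;15;7;17m[48;2;23;17;12m🬄[38;2;24;19;13m[48;2;23;16;12m🬎[38;2;24;19;13m[48;2;23;16;12m🬎[38;2;24;19;13m[48;2;23;16;12m🬎[0m
[38;2;20;14;11m[48;2;19;11;10m🬎[38;2;20;14;11m[48;2;19;11;10m🬎[38;2;20;14;11m[48;2;19;11;10m🬎[38;2;20;14;11m[48;2;19;11;10m🬎[38;2;20;14;11m[48;2;19;11;10m🬎[38;2;45;22;52m[48;2;19;12;10m🬁[38;2;45;22;52m[48;2;16;8;14m▌[38;2;15;7;17m[48;2;19;11;10m🬆[38;2;20;14;11m[48;2;19;11;10m🬎[38;2;20;14;11m[48;2;19;11;10m🬎[38;2;20;14;11m[48;2;19;11;10m🬎[38;2;20;14;11m[48;2;19;11;10m🬎[0m
[38;2;17;10;10m[48;2;15;7;9m🬂[38;2;17;10;10m[48;2;15;7;9m🬂[38;2;17;10;10m[48;2;15;7;9m🬂[38;2;17;10;10m[48;2;15;7;9m🬂[38;2;17;10;10m[48;2;15;7;9m🬂[38;2;17;10;10m[48;2;15;7;9m🬂[38;2;17;10;10m[48;2;15;7;9m🬂[38;2;17;10;10m[48;2;15;7;9m🬂[38;2;17;10;10m[48;2;15;7;9m🬂[38;2;17;10;10m[48;2;15;7;9m🬂[38;2;17;10;10m[48;2;15;7;9m🬂[38;2;17;10;10m[48;2;15;7;9m🬂[0m
</frame>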